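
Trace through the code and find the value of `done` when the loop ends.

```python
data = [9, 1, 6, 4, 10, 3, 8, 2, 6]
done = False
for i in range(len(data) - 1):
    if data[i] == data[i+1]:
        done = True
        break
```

Let's trace through this code step by step.

Initialize: data = [9, 1, 6, 4, 10, 3, 8, 2, 6]
Initialize: done = False
Entering loop: for i in range(len(data) - 1):
After iteration 1: i = 0, done = False
After iteration 2: i = 1, done = False
After iteration 3: i = 2, done = False
After iteration 4: i = 3, done = False
After iteration 5: i = 4, done = False
After iteration 6: i = 5, done = False
After iteration 7: i = 6, done = False
After iteration 8: i = 7, done = False
Loop ends.

Final answer: False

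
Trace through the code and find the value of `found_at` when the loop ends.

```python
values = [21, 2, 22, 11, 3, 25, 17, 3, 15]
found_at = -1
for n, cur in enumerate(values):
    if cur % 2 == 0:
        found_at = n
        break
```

Let's trace through this code step by step.

Initialize: values = [21, 2, 22, 11, 3, 25, 17, 3, 15]
Initialize: found_at = -1
Entering loop: for n, cur in enumerate(values):
After iteration 1: n = 0, cur = 21, found_at = -1
After iteration 2: n = 1, cur = 2, found_at = 1
Loop ends.

Final answer: 1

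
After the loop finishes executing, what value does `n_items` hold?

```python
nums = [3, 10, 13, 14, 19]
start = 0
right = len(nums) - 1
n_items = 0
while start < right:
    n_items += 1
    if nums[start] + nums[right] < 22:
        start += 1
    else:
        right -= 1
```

Let's trace through this code step by step.

Initialize: nums = [3, 10, 13, 14, 19]
Initialize: start = 0
Initialize: right = 4
Initialize: n_items = 0
Entering loop: while start < right:
After iteration 1: start = 0, right = 3, n_items = 1
After iteration 2: start = 1, right = 3, n_items = 2
After iteration 3: start = 1, right = 2, n_items = 3
After iteration 4: start = 1, right = 1, n_items = 4
Loop ends.

Final answer: 4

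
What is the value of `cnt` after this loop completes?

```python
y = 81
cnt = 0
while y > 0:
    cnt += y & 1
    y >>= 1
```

Let's trace through this code step by step.

Initialize: y = 81
Initialize: cnt = 0
Entering loop: while y > 0:
After iteration 1: y = 40, cnt = 1
After iteration 2: y = 20, cnt = 1
After iteration 3: y = 10, cnt = 1
After iteration 4: y = 5, cnt = 1
After iteration 5: y = 2, cnt = 2
After iteration 6: y = 1, cnt = 2
After iteration 7: y = 0, cnt = 3
Loop ends.

Final answer: 3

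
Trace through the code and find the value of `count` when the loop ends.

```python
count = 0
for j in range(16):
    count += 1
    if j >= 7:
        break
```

Let's trace through this code step by step.

Initialize: count = 0
Entering loop: for j in range(16):
After iteration 1: j = 0, count = 1
After iteration 2: j = 1, count = 2
After iteration 3: j = 2, count = 3
After iteration 4: j = 3, count = 4
After iteration 5: j = 4, count = 5
After iteration 6: j = 5, count = 6
After iteration 7: j = 6, count = 7
After iteration 8: j = 7, count = 8
Loop ends.

Final answer: 8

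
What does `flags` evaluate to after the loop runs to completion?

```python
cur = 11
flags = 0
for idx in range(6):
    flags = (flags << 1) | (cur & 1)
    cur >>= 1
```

Let's trace through this code step by step.

Initialize: cur = 11
Initialize: flags = 0
Entering loop: for idx in range(6):
After iteration 1: idx = 0, cur = 5, flags = 1
After iteration 2: idx = 1, cur = 2, flags = 3
After iteration 3: idx = 2, cur = 1, flags = 6
After iteration 4: idx = 3, cur = 0, flags = 13
After iteration 5: idx = 4, cur = 0, flags = 26
After iteration 6: idx = 5, cur = 0, flags = 52
Loop ends.

Final answer: 52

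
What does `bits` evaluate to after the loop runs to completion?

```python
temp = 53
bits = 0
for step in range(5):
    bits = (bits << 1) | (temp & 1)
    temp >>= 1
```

Let's trace through this code step by step.

Initialize: temp = 53
Initialize: bits = 0
Entering loop: for step in range(5):
After iteration 1: step = 0, temp = 26, bits = 1
After iteration 2: step = 1, temp = 13, bits = 2
After iteration 3: step = 2, temp = 6, bits = 5
After iteration 4: step = 3, temp = 3, bits = 10
After iteration 5: step = 4, temp = 1, bits = 21
Loop ends.

Final answer: 21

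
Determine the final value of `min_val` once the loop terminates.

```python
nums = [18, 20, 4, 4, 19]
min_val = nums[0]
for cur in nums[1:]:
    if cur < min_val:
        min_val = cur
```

Let's trace through this code step by step.

Initialize: nums = [18, 20, 4, 4, 19]
Initialize: min_val = 18
Entering loop: for cur in nums[1:]:
After iteration 1: cur = 20, min_val = 18
After iteration 2: cur = 4, min_val = 4
After iteration 3: cur = 4, min_val = 4
After iteration 4: cur = 19, min_val = 4
Loop ends.

Final answer: 4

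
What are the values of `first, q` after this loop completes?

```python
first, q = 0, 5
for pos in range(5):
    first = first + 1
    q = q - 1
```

Let's trace through this code step by step.

Initialize: first = 0
Initialize: q = 5
Entering loop: for pos in range(5):
After iteration 1: pos = 0, first = 1, q = 4
After iteration 2: pos = 1, first = 2, q = 3
After iteration 3: pos = 2, first = 3, q = 2
After iteration 4: pos = 3, first = 4, q = 1
After iteration 5: pos = 4, first = 5, q = 0
Loop ends.

Final answer: 5, 0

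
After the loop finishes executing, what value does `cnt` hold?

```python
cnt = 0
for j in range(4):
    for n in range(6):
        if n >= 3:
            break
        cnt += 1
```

Let's trace through this code step by step.

Initialize: cnt = 0
Entering loop: for j in range(4):
After iteration 1: j = 0, cnt = 3
After iteration 2: j = 1, cnt = 6
After iteration 3: j = 2, cnt = 9
After iteration 4: j = 3, cnt = 12
Loop ends.

Final answer: 12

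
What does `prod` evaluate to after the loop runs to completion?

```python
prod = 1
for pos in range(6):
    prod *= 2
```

Let's trace through this code step by step.

Initialize: prod = 1
Entering loop: for pos in range(6):
After iteration 1: pos = 0, prod = 2
After iteration 2: pos = 1, prod = 4
After iteration 3: pos = 2, prod = 8
After iteration 4: pos = 3, prod = 16
After iteration 5: pos = 4, prod = 32
After iteration 6: pos = 5, prod = 64
Loop ends.

Final answer: 64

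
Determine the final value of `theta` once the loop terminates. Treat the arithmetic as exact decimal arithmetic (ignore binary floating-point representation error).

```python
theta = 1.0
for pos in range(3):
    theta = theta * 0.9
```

Let's trace through this code step by step.

Initialize: theta = 1.0
Entering loop: for pos in range(3):
After iteration 1: pos = 0, theta = 0.9
After iteration 2: pos = 1, theta = 0.81
After iteration 3: pos = 2, theta = 0.729
Loop ends.

Final answer: 0.729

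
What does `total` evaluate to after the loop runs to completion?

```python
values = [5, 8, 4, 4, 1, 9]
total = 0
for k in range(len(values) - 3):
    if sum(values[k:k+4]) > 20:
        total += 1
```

Let's trace through this code step by step.

Initialize: values = [5, 8, 4, 4, 1, 9]
Initialize: total = 0
Entering loop: for k in range(len(values) - 3):
After iteration 1: k = 0, total = 1
After iteration 2: k = 1, total = 1
After iteration 3: k = 2, total = 1
Loop ends.

Final answer: 1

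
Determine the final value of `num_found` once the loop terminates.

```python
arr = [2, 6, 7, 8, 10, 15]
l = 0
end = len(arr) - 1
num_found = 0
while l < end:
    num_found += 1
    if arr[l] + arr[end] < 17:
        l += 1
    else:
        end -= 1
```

Let's trace through this code step by step.

Initialize: arr = [2, 6, 7, 8, 10, 15]
Initialize: l = 0
Initialize: end = 5
Initialize: num_found = 0
Entering loop: while l < end:
After iteration 1: l = 0, end = 4, num_found = 1
After iteration 2: l = 1, end = 4, num_found = 2
After iteration 3: l = 2, end = 4, num_found = 3
After iteration 4: l = 2, end = 3, num_found = 4
After iteration 5: l = 3, end = 3, num_found = 5
Loop ends.

Final answer: 5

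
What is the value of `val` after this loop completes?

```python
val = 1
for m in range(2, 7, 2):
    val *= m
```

Let's trace through this code step by step.

Initialize: val = 1
Entering loop: for m in range(2, 7, 2):
After iteration 1: m = 2, val = 2
After iteration 2: m = 4, val = 8
After iteration 3: m = 6, val = 48
Loop ends.

Final answer: 48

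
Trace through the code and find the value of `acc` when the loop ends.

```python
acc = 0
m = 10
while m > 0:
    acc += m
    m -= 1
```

Let's trace through this code step by step.

Initialize: acc = 0
Initialize: m = 10
Entering loop: while m > 0:
After iteration 1: acc = 10, m = 9
After iteration 2: acc = 19, m = 8
After iteration 3: acc = 27, m = 7
After iteration 4: acc = 34, m = 6
After iteration 5: acc = 40, m = 5
After iteration 6: acc = 45, m = 4
After iteration 7: acc = 49, m = 3
After iteration 8: acc = 52, m = 2
After iteration 9: acc = 54, m = 1
After iteration 10: acc = 55, m = 0
Loop ends.

Final answer: 55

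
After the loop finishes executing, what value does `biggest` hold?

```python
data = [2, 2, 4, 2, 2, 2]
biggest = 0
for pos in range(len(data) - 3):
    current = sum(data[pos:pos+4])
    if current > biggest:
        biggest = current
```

Let's trace through this code step by step.

Initialize: data = [2, 2, 4, 2, 2, 2]
Initialize: biggest = 0
Entering loop: for pos in range(len(data) - 3):
After iteration 1: pos = 0, biggest = 10
After iteration 2: pos = 1, biggest = 10
After iteration 3: pos = 2, biggest = 10
Loop ends.

Final answer: 10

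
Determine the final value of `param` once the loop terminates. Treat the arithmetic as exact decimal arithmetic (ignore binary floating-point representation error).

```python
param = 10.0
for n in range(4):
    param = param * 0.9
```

Let's trace through this code step by step.

Initialize: param = 10.0
Entering loop: for n in range(4):
After iteration 1: n = 0, param = 9.0
After iteration 2: n = 1, param = 8.1
After iteration 3: n = 2, param = 7.29
After iteration 4: n = 3, param = 6.561
Loop ends.

Final answer: 6.561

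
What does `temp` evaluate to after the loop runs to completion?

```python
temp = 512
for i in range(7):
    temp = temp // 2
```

Let's trace through this code step by step.

Initialize: temp = 512
Entering loop: for i in range(7):
After iteration 1: i = 0, temp = 256
After iteration 2: i = 1, temp = 128
After iteration 3: i = 2, temp = 64
After iteration 4: i = 3, temp = 32
After iteration 5: i = 4, temp = 16
After iteration 6: i = 5, temp = 8
After iteration 7: i = 6, temp = 4
Loop ends.

Final answer: 4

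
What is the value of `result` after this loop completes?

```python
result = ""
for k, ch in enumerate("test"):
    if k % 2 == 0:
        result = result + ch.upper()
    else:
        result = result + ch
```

Let's trace through this code step by step.

Initialize: result = ''
Entering loop: for k, ch in enumerate("test"):
After iteration 1: k = 0, ch = 't', result = 'T'
After iteration 2: k = 1, ch = 'e', result = 'Te'
After iteration 3: k = 2, ch = 's', result = 'TeS'
After iteration 4: k = 3, ch = 't', result = 'TeSt'
Loop ends.

Final answer: 'TeSt'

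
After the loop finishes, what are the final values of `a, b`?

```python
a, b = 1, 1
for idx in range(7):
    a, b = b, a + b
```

Let's trace through this code step by step.

Initialize: a = 1
Initialize: b = 1
Entering loop: for idx in range(7):
After iteration 1: idx = 0, a = 1, b = 2
After iteration 2: idx = 1, a = 2, b = 3
After iteration 3: idx = 2, a = 3, b = 5
After iteration 4: idx = 3, a = 5, b = 8
After iteration 5: idx = 4, a = 8, b = 13
After iteration 6: idx = 5, a = 13, b = 21
After iteration 7: idx = 6, a = 21, b = 34
Loop ends.

Final answer: 21, 34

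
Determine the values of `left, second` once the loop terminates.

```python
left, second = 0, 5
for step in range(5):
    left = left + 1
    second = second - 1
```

Let's trace through this code step by step.

Initialize: left = 0
Initialize: second = 5
Entering loop: for step in range(5):
After iteration 1: step = 0, left = 1, second = 4
After iteration 2: step = 1, left = 2, second = 3
After iteration 3: step = 2, left = 3, second = 2
After iteration 4: step = 3, left = 4, second = 1
After iteration 5: step = 4, left = 5, second = 0
Loop ends.

Final answer: 5, 0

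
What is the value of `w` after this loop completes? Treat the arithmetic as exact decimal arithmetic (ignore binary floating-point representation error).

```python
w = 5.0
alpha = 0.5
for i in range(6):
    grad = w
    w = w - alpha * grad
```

Let's trace through this code step by step.

Initialize: w = 5.0
Initialize: alpha = 0.5
Entering loop: for i in range(6):
After iteration 1: i = 0, w = 2.5, grad = 5.0
After iteration 2: i = 1, w = 1.25, grad = 2.5
After iteration 3: i = 2, w = 0.625, grad = 1.25
After iteration 4: i = 3, w = 0.3125, grad = 0.625
After iteration 5: i = 4, w = 0.15625, grad = 0.3125
After iteration 6: i = 5, w = 0.078125, grad = 0.15625
Loop ends.

Final answer: 0.078125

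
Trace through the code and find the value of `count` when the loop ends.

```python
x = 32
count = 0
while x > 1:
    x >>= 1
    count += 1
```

Let's trace through this code step by step.

Initialize: x = 32
Initialize: count = 0
Entering loop: while x > 1:
After iteration 1: x = 16, count = 1
After iteration 2: x = 8, count = 2
After iteration 3: x = 4, count = 3
After iteration 4: x = 2, count = 4
After iteration 5: x = 1, count = 5
Loop ends.

Final answer: 5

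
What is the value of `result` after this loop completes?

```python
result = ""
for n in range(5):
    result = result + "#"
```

Let's trace through this code step by step.

Initialize: result = ''
Entering loop: for n in range(5):
After iteration 1: n = 0, result = '#'
After iteration 2: n = 1, result = '##'
After iteration 3: n = 2, result = '###'
After iteration 4: n = 3, result = '####'
After iteration 5: n = 4, result = '#####'
Loop ends.

Final answer: '#####'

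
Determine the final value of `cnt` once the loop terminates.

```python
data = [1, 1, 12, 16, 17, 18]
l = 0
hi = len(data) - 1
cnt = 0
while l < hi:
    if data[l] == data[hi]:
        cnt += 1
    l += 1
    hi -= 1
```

Let's trace through this code step by step.

Initialize: data = [1, 1, 12, 16, 17, 18]
Initialize: l = 0
Initialize: hi = 5
Initialize: cnt = 0
Entering loop: while l < hi:
After iteration 1: l = 1, hi = 4, cnt = 0
After iteration 2: l = 2, hi = 3, cnt = 0
After iteration 3: l = 3, hi = 2, cnt = 0
Loop ends.

Final answer: 0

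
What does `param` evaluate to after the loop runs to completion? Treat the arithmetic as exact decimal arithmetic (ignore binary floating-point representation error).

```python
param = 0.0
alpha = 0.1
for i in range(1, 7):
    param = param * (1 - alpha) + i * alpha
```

Let's trace through this code step by step.

Initialize: param = 0.0
Initialize: alpha = 0.1
Entering loop: for i in range(1, 7):
After iteration 1: i = 1, param = 0.1
After iteration 2: i = 2, param = 0.29
After iteration 3: i = 3, param = 0.561
After iteration 4: i = 4, param = 0.9049
After iteration 5: i = 5, param = 1.31441
After iteration 6: i = 6, param = 1.782969
Loop ends.

Final answer: 1.782969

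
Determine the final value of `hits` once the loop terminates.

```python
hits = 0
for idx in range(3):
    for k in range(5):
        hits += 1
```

Let's trace through this code step by step.

Initialize: hits = 0
Entering loop: for idx in range(3):
After iteration 1: idx = 0, hits = 5
After iteration 2: idx = 1, hits = 10
After iteration 3: idx = 2, hits = 15
Loop ends.

Final answer: 15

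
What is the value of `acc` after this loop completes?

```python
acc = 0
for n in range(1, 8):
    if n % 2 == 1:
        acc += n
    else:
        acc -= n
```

Let's trace through this code step by step.

Initialize: acc = 0
Entering loop: for n in range(1, 8):
After iteration 1: n = 1, acc = 1
After iteration 2: n = 2, acc = -1
After iteration 3: n = 3, acc = 2
After iteration 4: n = 4, acc = -2
After iteration 5: n = 5, acc = 3
After iteration 6: n = 6, acc = -3
After iteration 7: n = 7, acc = 4
Loop ends.

Final answer: 4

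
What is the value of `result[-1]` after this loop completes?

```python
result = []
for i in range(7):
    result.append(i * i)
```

Let's trace through this code step by step.

Initialize: result = []
Entering loop: for i in range(7):
After iteration 1: i = 0, result = [0]
After iteration 2: i = 1, result = [0, 1]
After iteration 3: i = 2, result = [0, 1, 4]
After iteration 4: i = 3, result = [0, 1, 4, 9]
After iteration 5: i = 4, result = [0, 1, 4, 9, 16]
After iteration 6: i = 5, result = [0, 1, 4, 9, 16, 25]
After iteration 7: i = 6, result = [0, 1, 4, 9, 16, 25, 36]
Loop ends.
result[-1] = 36

Final answer: 36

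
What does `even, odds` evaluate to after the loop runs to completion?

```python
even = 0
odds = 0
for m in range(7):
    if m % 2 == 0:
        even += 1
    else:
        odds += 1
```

Let's trace through this code step by step.

Initialize: even = 0
Initialize: odds = 0
Entering loop: for m in range(7):
After iteration 1: m = 0, even = 1, odds = 0
After iteration 2: m = 1, even = 1, odds = 1
After iteration 3: m = 2, even = 2, odds = 1
After iteration 4: m = 3, even = 2, odds = 2
After iteration 5: m = 4, even = 3, odds = 2
After iteration 6: m = 5, even = 3, odds = 3
After iteration 7: m = 6, even = 4, odds = 3
Loop ends.

Final answer: 4, 3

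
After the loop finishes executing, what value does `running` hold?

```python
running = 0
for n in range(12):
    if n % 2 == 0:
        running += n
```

Let's trace through this code step by step.

Initialize: running = 0
Entering loop: for n in range(12):
After iteration 1: n = 0, running = 0
After iteration 2: n = 1, running = 0
After iteration 3: n = 2, running = 2
After iteration 4: n = 3, running = 2
After iteration 5: n = 4, running = 6
After iteration 6: n = 5, running = 6
After iteration 7: n = 6, running = 12
After iteration 8: n = 7, running = 12
After iteration 9: n = 8, running = 20
After iteration 10: n = 9, running = 20
After iteration 11: n = 10, running = 30
After iteration 12: n = 11, running = 30
Loop ends.

Final answer: 30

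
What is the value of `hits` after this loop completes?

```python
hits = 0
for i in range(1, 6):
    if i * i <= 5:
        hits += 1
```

Let's trace through this code step by step.

Initialize: hits = 0
Entering loop: for i in range(1, 6):
After iteration 1: i = 1, hits = 1
After iteration 2: i = 2, hits = 2
After iteration 3: i = 3, hits = 2
After iteration 4: i = 4, hits = 2
After iteration 5: i = 5, hits = 2
Loop ends.

Final answer: 2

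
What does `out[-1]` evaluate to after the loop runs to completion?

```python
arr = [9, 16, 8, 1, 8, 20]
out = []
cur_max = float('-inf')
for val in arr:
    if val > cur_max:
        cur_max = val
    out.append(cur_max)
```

Let's trace through this code step by step.

Initialize: arr = [9, 16, 8, 1, 8, 20]
Initialize: out = []
Initialize: cur_max = -inf
Entering loop: for val in arr:
After iteration 1: val = 9, out = [9], cur_max = 9
After iteration 2: val = 16, out = [9, 16], cur_max = 16
After iteration 3: val = 8, out = [9, 16, 16], cur_max = 16
After iteration 4: val = 1, out = [9, 16, 16, 16], cur_max = 16
After iteration 5: val = 8, out = [9, 16, 16, 16, 16], cur_max = 16
After iteration 6: val = 20, out = [9, 16, 16, 16, 16, 20], cur_max = 20
Loop ends.
out[-1] = 20

Final answer: 20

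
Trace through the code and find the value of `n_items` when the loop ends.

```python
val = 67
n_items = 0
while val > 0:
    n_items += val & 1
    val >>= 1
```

Let's trace through this code step by step.

Initialize: val = 67
Initialize: n_items = 0
Entering loop: while val > 0:
After iteration 1: val = 33, n_items = 1
After iteration 2: val = 16, n_items = 2
After iteration 3: val = 8, n_items = 2
After iteration 4: val = 4, n_items = 2
After iteration 5: val = 2, n_items = 2
After iteration 6: val = 1, n_items = 2
After iteration 7: val = 0, n_items = 3
Loop ends.

Final answer: 3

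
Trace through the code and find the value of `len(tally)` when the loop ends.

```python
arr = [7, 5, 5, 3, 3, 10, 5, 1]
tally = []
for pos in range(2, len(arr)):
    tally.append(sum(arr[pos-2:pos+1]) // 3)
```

Let's trace through this code step by step.

Initialize: arr = [7, 5, 5, 3, 3, 10, 5, 1]
Initialize: tally = []
Entering loop: for pos in range(2, len(arr)):
After iteration 1: pos = 2, tally = [5]
After iteration 2: pos = 3, tally = [5, 4]
After iteration 3: pos = 4, tally = [5, 4, 3]
After iteration 4: pos = 5, tally = [5, 4, 3, 5]
After iteration 5: pos = 6, tally = [5, 4, 3, 5, 6]
After iteration 6: pos = 7, tally = [5, 4, 3, 5, 6, 5]
Loop ends.
len(tally) = 6

Final answer: 6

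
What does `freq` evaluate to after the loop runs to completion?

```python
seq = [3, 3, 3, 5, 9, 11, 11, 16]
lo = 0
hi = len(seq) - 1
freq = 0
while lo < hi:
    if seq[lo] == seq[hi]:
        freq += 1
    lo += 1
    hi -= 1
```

Let's trace through this code step by step.

Initialize: seq = [3, 3, 3, 5, 9, 11, 11, 16]
Initialize: lo = 0
Initialize: hi = 7
Initialize: freq = 0
Entering loop: while lo < hi:
After iteration 1: lo = 1, hi = 6, freq = 0
After iteration 2: lo = 2, hi = 5, freq = 0
After iteration 3: lo = 3, hi = 4, freq = 0
After iteration 4: lo = 4, hi = 3, freq = 0
Loop ends.

Final answer: 0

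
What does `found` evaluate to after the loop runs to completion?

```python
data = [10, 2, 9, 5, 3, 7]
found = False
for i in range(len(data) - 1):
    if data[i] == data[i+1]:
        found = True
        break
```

Let's trace through this code step by step.

Initialize: data = [10, 2, 9, 5, 3, 7]
Initialize: found = False
Entering loop: for i in range(len(data) - 1):
After iteration 1: i = 0, found = False
After iteration 2: i = 1, found = False
After iteration 3: i = 2, found = False
After iteration 4: i = 3, found = False
After iteration 5: i = 4, found = False
Loop ends.

Final answer: False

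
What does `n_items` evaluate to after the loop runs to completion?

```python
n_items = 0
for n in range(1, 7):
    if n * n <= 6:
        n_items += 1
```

Let's trace through this code step by step.

Initialize: n_items = 0
Entering loop: for n in range(1, 7):
After iteration 1: n = 1, n_items = 1
After iteration 2: n = 2, n_items = 2
After iteration 3: n = 3, n_items = 2
After iteration 4: n = 4, n_items = 2
After iteration 5: n = 5, n_items = 2
After iteration 6: n = 6, n_items = 2
Loop ends.

Final answer: 2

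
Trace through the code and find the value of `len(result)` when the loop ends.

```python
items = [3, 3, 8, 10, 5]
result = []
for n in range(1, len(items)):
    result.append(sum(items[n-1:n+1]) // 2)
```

Let's trace through this code step by step.

Initialize: items = [3, 3, 8, 10, 5]
Initialize: result = []
Entering loop: for n in range(1, len(items)):
After iteration 1: n = 1, result = [3]
After iteration 2: n = 2, result = [3, 5]
After iteration 3: n = 3, result = [3, 5, 9]
After iteration 4: n = 4, result = [3, 5, 9, 7]
Loop ends.
len(result) = 4

Final answer: 4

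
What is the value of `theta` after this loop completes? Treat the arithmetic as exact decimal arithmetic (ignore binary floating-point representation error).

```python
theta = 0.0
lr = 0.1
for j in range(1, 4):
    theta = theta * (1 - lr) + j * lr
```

Let's trace through this code step by step.

Initialize: theta = 0.0
Initialize: lr = 0.1
Entering loop: for j in range(1, 4):
After iteration 1: j = 1, theta = 0.1
After iteration 2: j = 2, theta = 0.29
After iteration 3: j = 3, theta = 0.561
Loop ends.

Final answer: 0.561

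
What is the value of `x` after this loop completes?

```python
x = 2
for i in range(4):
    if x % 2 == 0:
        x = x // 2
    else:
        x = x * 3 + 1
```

Let's trace through this code step by step.

Initialize: x = 2
Entering loop: for i in range(4):
After iteration 1: i = 0, x = 1
After iteration 2: i = 1, x = 4
After iteration 3: i = 2, x = 2
After iteration 4: i = 3, x = 1
Loop ends.

Final answer: 1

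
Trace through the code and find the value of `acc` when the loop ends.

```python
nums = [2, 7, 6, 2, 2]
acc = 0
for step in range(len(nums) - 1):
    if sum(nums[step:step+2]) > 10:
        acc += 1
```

Let's trace through this code step by step.

Initialize: nums = [2, 7, 6, 2, 2]
Initialize: acc = 0
Entering loop: for step in range(len(nums) - 1):
After iteration 1: step = 0, acc = 0
After iteration 2: step = 1, acc = 1
After iteration 3: step = 2, acc = 1
After iteration 4: step = 3, acc = 1
Loop ends.

Final answer: 1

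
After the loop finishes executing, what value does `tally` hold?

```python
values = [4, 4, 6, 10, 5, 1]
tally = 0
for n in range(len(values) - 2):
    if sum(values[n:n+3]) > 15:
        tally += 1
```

Let's trace through this code step by step.

Initialize: values = [4, 4, 6, 10, 5, 1]
Initialize: tally = 0
Entering loop: for n in range(len(values) - 2):
After iteration 1: n = 0, tally = 0
After iteration 2: n = 1, tally = 1
After iteration 3: n = 2, tally = 2
After iteration 4: n = 3, tally = 3
Loop ends.

Final answer: 3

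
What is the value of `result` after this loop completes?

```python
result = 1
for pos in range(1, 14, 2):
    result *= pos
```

Let's trace through this code step by step.

Initialize: result = 1
Entering loop: for pos in range(1, 14, 2):
After iteration 1: pos = 1, result = 1
After iteration 2: pos = 3, result = 3
After iteration 3: pos = 5, result = 15
After iteration 4: pos = 7, result = 105
After iteration 5: pos = 9, result = 945
After iteration 6: pos = 11, result = 10395
After iteration 7: pos = 13, result = 135135
Loop ends.

Final answer: 135135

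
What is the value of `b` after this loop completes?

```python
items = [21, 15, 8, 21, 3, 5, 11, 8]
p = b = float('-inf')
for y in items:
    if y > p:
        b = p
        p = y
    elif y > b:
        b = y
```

Let's trace through this code step by step.

Initialize: items = [21, 15, 8, 21, 3, 5, 11, 8]
Initialize: p = -inf
Initialize: b = -inf
Entering loop: for y in items:
After iteration 1: y = 21, p = 21, b = -inf
After iteration 2: y = 15, p = 21, b = 15
After iteration 3: y = 8, p = 21, b = 15
After iteration 4: y = 21, p = 21, b = 21
After iteration 5: y = 3, p = 21, b = 21
After iteration 6: y = 5, p = 21, b = 21
After iteration 7: y = 11, p = 21, b = 21
After iteration 8: y = 8, p = 21, b = 21
Loop ends.

Final answer: 21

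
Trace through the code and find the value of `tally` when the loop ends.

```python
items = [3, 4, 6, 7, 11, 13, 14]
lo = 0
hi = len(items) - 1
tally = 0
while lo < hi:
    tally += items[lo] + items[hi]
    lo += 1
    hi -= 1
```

Let's trace through this code step by step.

Initialize: items = [3, 4, 6, 7, 11, 13, 14]
Initialize: lo = 0
Initialize: hi = 6
Initialize: tally = 0
Entering loop: while lo < hi:
After iteration 1: lo = 1, hi = 5, tally = 17
After iteration 2: lo = 2, hi = 4, tally = 34
After iteration 3: lo = 3, hi = 3, tally = 51
Loop ends.

Final answer: 51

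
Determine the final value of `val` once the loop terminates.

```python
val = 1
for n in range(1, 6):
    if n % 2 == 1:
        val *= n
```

Let's trace through this code step by step.

Initialize: val = 1
Entering loop: for n in range(1, 6):
After iteration 1: n = 1, val = 1
After iteration 2: n = 2, val = 1
After iteration 3: n = 3, val = 3
After iteration 4: n = 4, val = 3
After iteration 5: n = 5, val = 15
Loop ends.

Final answer: 15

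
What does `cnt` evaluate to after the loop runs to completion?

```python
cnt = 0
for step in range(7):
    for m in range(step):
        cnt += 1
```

Let's trace through this code step by step.

Initialize: cnt = 0
Entering loop: for step in range(7):
After iteration 1: step = 0, cnt = 0
After iteration 2: step = 1, cnt = 1, m = 0
After iteration 3: step = 2, cnt = 3, m = 1
After iteration 4: step = 3, cnt = 6, m = 2
After iteration 5: step = 4, cnt = 10, m = 3
After iteration 6: step = 5, cnt = 15, m = 4
After iteration 7: step = 6, cnt = 21, m = 5
Loop ends.

Final answer: 21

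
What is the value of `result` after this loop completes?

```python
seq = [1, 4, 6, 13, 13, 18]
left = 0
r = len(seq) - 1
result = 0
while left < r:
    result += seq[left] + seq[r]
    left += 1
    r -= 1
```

Let's trace through this code step by step.

Initialize: seq = [1, 4, 6, 13, 13, 18]
Initialize: left = 0
Initialize: r = 5
Initialize: result = 0
Entering loop: while left < r:
After iteration 1: left = 1, r = 4, result = 19
After iteration 2: left = 2, r = 3, result = 36
After iteration 3: left = 3, r = 2, result = 55
Loop ends.

Final answer: 55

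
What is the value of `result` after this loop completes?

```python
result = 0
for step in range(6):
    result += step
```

Let's trace through this code step by step.

Initialize: result = 0
Entering loop: for step in range(6):
After iteration 1: step = 0, result = 0
After iteration 2: step = 1, result = 1
After iteration 3: step = 2, result = 3
After iteration 4: step = 3, result = 6
After iteration 5: step = 4, result = 10
After iteration 6: step = 5, result = 15
Loop ends.

Final answer: 15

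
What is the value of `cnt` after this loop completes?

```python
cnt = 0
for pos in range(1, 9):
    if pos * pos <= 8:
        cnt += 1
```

Let's trace through this code step by step.

Initialize: cnt = 0
Entering loop: for pos in range(1, 9):
After iteration 1: pos = 1, cnt = 1
After iteration 2: pos = 2, cnt = 2
After iteration 3: pos = 3, cnt = 2
After iteration 4: pos = 4, cnt = 2
After iteration 5: pos = 5, cnt = 2
After iteration 6: pos = 6, cnt = 2
After iteration 7: pos = 7, cnt = 2
After iteration 8: pos = 8, cnt = 2
Loop ends.

Final answer: 2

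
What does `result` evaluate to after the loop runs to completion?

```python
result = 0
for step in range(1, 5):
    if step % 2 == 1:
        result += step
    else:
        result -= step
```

Let's trace through this code step by step.

Initialize: result = 0
Entering loop: for step in range(1, 5):
After iteration 1: step = 1, result = 1
After iteration 2: step = 2, result = -1
After iteration 3: step = 3, result = 2
After iteration 4: step = 4, result = -2
Loop ends.

Final answer: -2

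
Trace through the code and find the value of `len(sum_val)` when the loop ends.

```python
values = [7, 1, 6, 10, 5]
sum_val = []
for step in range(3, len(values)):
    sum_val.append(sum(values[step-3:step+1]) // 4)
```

Let's trace through this code step by step.

Initialize: values = [7, 1, 6, 10, 5]
Initialize: sum_val = []
Entering loop: for step in range(3, len(values)):
After iteration 1: step = 3, sum_val = [6]
After iteration 2: step = 4, sum_val = [6, 5]
Loop ends.
len(sum_val) = 2

Final answer: 2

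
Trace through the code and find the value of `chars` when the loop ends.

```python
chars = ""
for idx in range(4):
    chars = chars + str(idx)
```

Let's trace through this code step by step.

Initialize: chars = ''
Entering loop: for idx in range(4):
After iteration 1: idx = 0, chars = '0'
After iteration 2: idx = 1, chars = '01'
After iteration 3: idx = 2, chars = '012'
After iteration 4: idx = 3, chars = '0123'
Loop ends.

Final answer: '0123'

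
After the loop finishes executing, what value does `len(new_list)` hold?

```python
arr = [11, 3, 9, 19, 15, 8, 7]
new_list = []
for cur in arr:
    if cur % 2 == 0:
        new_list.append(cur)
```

Let's trace through this code step by step.

Initialize: arr = [11, 3, 9, 19, 15, 8, 7]
Initialize: new_list = []
Entering loop: for cur in arr:
After iteration 1: cur = 11, new_list = []
After iteration 2: cur = 3, new_list = []
After iteration 3: cur = 9, new_list = []
After iteration 4: cur = 19, new_list = []
After iteration 5: cur = 15, new_list = []
After iteration 6: cur = 8, new_list = [8]
After iteration 7: cur = 7, new_list = [8]
Loop ends.
len(new_list) = 1

Final answer: 1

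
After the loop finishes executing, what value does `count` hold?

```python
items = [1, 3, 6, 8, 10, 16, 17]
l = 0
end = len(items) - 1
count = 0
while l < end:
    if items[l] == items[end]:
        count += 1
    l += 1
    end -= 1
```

Let's trace through this code step by step.

Initialize: items = [1, 3, 6, 8, 10, 16, 17]
Initialize: l = 0
Initialize: end = 6
Initialize: count = 0
Entering loop: while l < end:
After iteration 1: l = 1, end = 5, count = 0
After iteration 2: l = 2, end = 4, count = 0
After iteration 3: l = 3, end = 3, count = 0
Loop ends.

Final answer: 0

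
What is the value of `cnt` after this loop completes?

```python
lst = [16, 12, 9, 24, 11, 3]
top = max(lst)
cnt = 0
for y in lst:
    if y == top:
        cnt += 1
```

Let's trace through this code step by step.

Initialize: lst = [16, 12, 9, 24, 11, 3]
Initialize: top = 24
Initialize: cnt = 0
Entering loop: for y in lst:
After iteration 1: y = 16, cnt = 0
After iteration 2: y = 12, cnt = 0
After iteration 3: y = 9, cnt = 0
After iteration 4: y = 24, cnt = 1
After iteration 5: y = 11, cnt = 1
After iteration 6: y = 3, cnt = 1
Loop ends.

Final answer: 1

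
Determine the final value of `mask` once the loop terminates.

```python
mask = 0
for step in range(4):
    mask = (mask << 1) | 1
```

Let's trace through this code step by step.

Initialize: mask = 0
Entering loop: for step in range(4):
After iteration 1: step = 0, mask = 1
After iteration 2: step = 1, mask = 3
After iteration 3: step = 2, mask = 7
After iteration 4: step = 3, mask = 15
Loop ends.

Final answer: 15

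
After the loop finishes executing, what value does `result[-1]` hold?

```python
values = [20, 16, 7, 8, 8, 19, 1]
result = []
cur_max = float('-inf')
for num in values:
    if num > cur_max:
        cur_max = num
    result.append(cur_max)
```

Let's trace through this code step by step.

Initialize: values = [20, 16, 7, 8, 8, 19, 1]
Initialize: result = []
Initialize: cur_max = -inf
Entering loop: for num in values:
After iteration 1: num = 20, result = [20], cur_max = 20
After iteration 2: num = 16, result = [20, 20], cur_max = 20
After iteration 3: num = 7, result = [20, 20, 20], cur_max = 20
After iteration 4: num = 8, result = [20, 20, 20, 20], cur_max = 20
After iteration 5: num = 8, result = [20, 20, 20, 20, 20], cur_max = 20
After iteration 6: num = 19, result = [20, 20, 20, 20, 20, 20], cur_max = 20
After iteration 7: num = 1, result = [20, 20, 20, 20, 20, 20, 20], cur_max = 20
Loop ends.
result[-1] = 20

Final answer: 20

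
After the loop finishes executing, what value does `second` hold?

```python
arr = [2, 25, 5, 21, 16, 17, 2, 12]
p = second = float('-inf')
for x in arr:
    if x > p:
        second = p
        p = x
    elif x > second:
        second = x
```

Let's trace through this code step by step.

Initialize: arr = [2, 25, 5, 21, 16, 17, 2, 12]
Initialize: p = -inf
Initialize: second = -inf
Entering loop: for x in arr:
After iteration 1: x = 2, p = 2, second = -inf
After iteration 2: x = 25, p = 25, second = 2
After iteration 3: x = 5, p = 25, second = 5
After iteration 4: x = 21, p = 25, second = 21
After iteration 5: x = 16, p = 25, second = 21
After iteration 6: x = 17, p = 25, second = 21
After iteration 7: x = 2, p = 25, second = 21
After iteration 8: x = 12, p = 25, second = 21
Loop ends.

Final answer: 21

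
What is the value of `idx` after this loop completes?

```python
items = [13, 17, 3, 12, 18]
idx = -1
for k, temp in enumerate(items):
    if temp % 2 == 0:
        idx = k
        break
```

Let's trace through this code step by step.

Initialize: items = [13, 17, 3, 12, 18]
Initialize: idx = -1
Entering loop: for k, temp in enumerate(items):
After iteration 1: k = 0, temp = 13, idx = -1
After iteration 2: k = 1, temp = 17, idx = -1
After iteration 3: k = 2, temp = 3, idx = -1
After iteration 4: k = 3, temp = 12, idx = 3
Loop ends.

Final answer: 3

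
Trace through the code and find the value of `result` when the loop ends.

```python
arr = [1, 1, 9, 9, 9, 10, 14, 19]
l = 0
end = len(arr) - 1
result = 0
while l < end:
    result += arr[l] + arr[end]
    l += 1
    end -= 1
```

Let's trace through this code step by step.

Initialize: arr = [1, 1, 9, 9, 9, 10, 14, 19]
Initialize: l = 0
Initialize: end = 7
Initialize: result = 0
Entering loop: while l < end:
After iteration 1: l = 1, end = 6, result = 20
After iteration 2: l = 2, end = 5, result = 35
After iteration 3: l = 3, end = 4, result = 54
After iteration 4: l = 4, end = 3, result = 72
Loop ends.

Final answer: 72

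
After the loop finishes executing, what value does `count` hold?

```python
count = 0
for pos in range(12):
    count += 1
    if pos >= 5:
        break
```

Let's trace through this code step by step.

Initialize: count = 0
Entering loop: for pos in range(12):
After iteration 1: pos = 0, count = 1
After iteration 2: pos = 1, count = 2
After iteration 3: pos = 2, count = 3
After iteration 4: pos = 3, count = 4
After iteration 5: pos = 4, count = 5
After iteration 6: pos = 5, count = 6
Loop ends.

Final answer: 6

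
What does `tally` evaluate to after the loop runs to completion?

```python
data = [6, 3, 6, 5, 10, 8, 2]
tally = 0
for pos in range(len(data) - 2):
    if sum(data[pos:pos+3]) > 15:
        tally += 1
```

Let's trace through this code step by step.

Initialize: data = [6, 3, 6, 5, 10, 8, 2]
Initialize: tally = 0
Entering loop: for pos in range(len(data) - 2):
After iteration 1: pos = 0, tally = 0
After iteration 2: pos = 1, tally = 0
After iteration 3: pos = 2, tally = 1
After iteration 4: pos = 3, tally = 2
After iteration 5: pos = 4, tally = 3
Loop ends.

Final answer: 3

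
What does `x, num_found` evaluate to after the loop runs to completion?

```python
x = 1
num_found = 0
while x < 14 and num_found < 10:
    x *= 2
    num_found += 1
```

Let's trace through this code step by step.

Initialize: x = 1
Initialize: num_found = 0
Entering loop: while x < 14 and num_found < 10:
After iteration 1: x = 2, num_found = 1
After iteration 2: x = 4, num_found = 2
After iteration 3: x = 8, num_found = 3
After iteration 4: x = 16, num_found = 4
Loop ends.

Final answer: 16, 4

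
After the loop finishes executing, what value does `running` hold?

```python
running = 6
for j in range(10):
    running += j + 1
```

Let's trace through this code step by step.

Initialize: running = 6
Entering loop: for j in range(10):
After iteration 1: j = 0, running = 7
After iteration 2: j = 1, running = 9
After iteration 3: j = 2, running = 12
After iteration 4: j = 3, running = 16
After iteration 5: j = 4, running = 21
After iteration 6: j = 5, running = 27
After iteration 7: j = 6, running = 34
After iteration 8: j = 7, running = 42
After iteration 9: j = 8, running = 51
After iteration 10: j = 9, running = 61
Loop ends.

Final answer: 61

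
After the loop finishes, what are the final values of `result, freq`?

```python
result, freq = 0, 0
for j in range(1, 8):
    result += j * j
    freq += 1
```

Let's trace through this code step by step.

Initialize: result = 0
Initialize: freq = 0
Entering loop: for j in range(1, 8):
After iteration 1: j = 1, result = 1, freq = 1
After iteration 2: j = 2, result = 5, freq = 2
After iteration 3: j = 3, result = 14, freq = 3
After iteration 4: j = 4, result = 30, freq = 4
After iteration 5: j = 5, result = 55, freq = 5
After iteration 6: j = 6, result = 91, freq = 6
After iteration 7: j = 7, result = 140, freq = 7
Loop ends.

Final answer: 140, 7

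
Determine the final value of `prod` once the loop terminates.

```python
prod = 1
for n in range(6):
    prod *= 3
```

Let's trace through this code step by step.

Initialize: prod = 1
Entering loop: for n in range(6):
After iteration 1: n = 0, prod = 3
After iteration 2: n = 1, prod = 9
After iteration 3: n = 2, prod = 27
After iteration 4: n = 3, prod = 81
After iteration 5: n = 4, prod = 243
After iteration 6: n = 5, prod = 729
Loop ends.

Final answer: 729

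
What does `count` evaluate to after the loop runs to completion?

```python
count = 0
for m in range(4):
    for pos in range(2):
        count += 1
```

Let's trace through this code step by step.

Initialize: count = 0
Entering loop: for m in range(4):
After iteration 1: m = 0, count = 2
After iteration 2: m = 1, count = 4
After iteration 3: m = 2, count = 6
After iteration 4: m = 3, count = 8
Loop ends.

Final answer: 8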